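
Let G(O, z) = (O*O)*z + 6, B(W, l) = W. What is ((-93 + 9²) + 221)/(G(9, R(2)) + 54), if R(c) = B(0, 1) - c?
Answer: -209/102 ≈ -2.0490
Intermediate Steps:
R(c) = -c (R(c) = 0 - c = -c)
G(O, z) = 6 + z*O² (G(O, z) = O²*z + 6 = z*O² + 6 = 6 + z*O²)
((-93 + 9²) + 221)/(G(9, R(2)) + 54) = ((-93 + 9²) + 221)/((6 - 1*2*9²) + 54) = ((-93 + 81) + 221)/((6 - 2*81) + 54) = (-12 + 221)/((6 - 162) + 54) = 209/(-156 + 54) = 209/(-102) = 209*(-1/102) = -209/102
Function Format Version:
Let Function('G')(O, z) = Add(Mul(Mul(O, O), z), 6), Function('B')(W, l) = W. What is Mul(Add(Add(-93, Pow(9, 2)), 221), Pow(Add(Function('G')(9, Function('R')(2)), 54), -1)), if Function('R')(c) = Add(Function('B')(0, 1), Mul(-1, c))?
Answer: Rational(-209, 102) ≈ -2.0490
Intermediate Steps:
Function('R')(c) = Mul(-1, c) (Function('R')(c) = Add(0, Mul(-1, c)) = Mul(-1, c))
Function('G')(O, z) = Add(6, Mul(z, Pow(O, 2))) (Function('G')(O, z) = Add(Mul(Pow(O, 2), z), 6) = Add(Mul(z, Pow(O, 2)), 6) = Add(6, Mul(z, Pow(O, 2))))
Mul(Add(Add(-93, Pow(9, 2)), 221), Pow(Add(Function('G')(9, Function('R')(2)), 54), -1)) = Mul(Add(Add(-93, Pow(9, 2)), 221), Pow(Add(Add(6, Mul(Mul(-1, 2), Pow(9, 2))), 54), -1)) = Mul(Add(Add(-93, 81), 221), Pow(Add(Add(6, Mul(-2, 81)), 54), -1)) = Mul(Add(-12, 221), Pow(Add(Add(6, -162), 54), -1)) = Mul(209, Pow(Add(-156, 54), -1)) = Mul(209, Pow(-102, -1)) = Mul(209, Rational(-1, 102)) = Rational(-209, 102)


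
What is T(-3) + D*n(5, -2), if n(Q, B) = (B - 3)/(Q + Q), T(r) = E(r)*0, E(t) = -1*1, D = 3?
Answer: -3/2 ≈ -1.5000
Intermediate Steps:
E(t) = -1
T(r) = 0 (T(r) = -1*0 = 0)
n(Q, B) = (-3 + B)/(2*Q) (n(Q, B) = (-3 + B)/((2*Q)) = (-3 + B)*(1/(2*Q)) = (-3 + B)/(2*Q))
T(-3) + D*n(5, -2) = 0 + 3*((1/2)*(-3 - 2)/5) = 0 + 3*((1/2)*(1/5)*(-5)) = 0 + 3*(-1/2) = 0 - 3/2 = -3/2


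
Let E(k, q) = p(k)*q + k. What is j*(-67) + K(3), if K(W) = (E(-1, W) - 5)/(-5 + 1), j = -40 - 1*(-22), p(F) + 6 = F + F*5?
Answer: 2433/2 ≈ 1216.5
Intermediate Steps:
p(F) = -6 + 6*F (p(F) = -6 + (F + F*5) = -6 + (F + 5*F) = -6 + 6*F)
E(k, q) = k + q*(-6 + 6*k) (E(k, q) = (-6 + 6*k)*q + k = q*(-6 + 6*k) + k = k + q*(-6 + 6*k))
j = -18 (j = -40 + 22 = -18)
K(W) = 3/2 + 3*W (K(W) = ((-1 + 6*W*(-1 - 1)) - 5)/(-5 + 1) = ((-1 + 6*W*(-2)) - 5)/(-4) = ((-1 - 12*W) - 5)*(-1/4) = (-6 - 12*W)*(-1/4) = 3/2 + 3*W)
j*(-67) + K(3) = -18*(-67) + (3/2 + 3*3) = 1206 + (3/2 + 9) = 1206 + 21/2 = 2433/2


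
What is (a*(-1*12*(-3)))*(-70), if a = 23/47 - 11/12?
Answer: 50610/47 ≈ 1076.8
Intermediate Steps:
a = -241/564 (a = 23*(1/47) - 11*1/12 = 23/47 - 11/12 = -241/564 ≈ -0.42730)
(a*(-1*12*(-3)))*(-70) = -241*(-1*12)*(-3)/564*(-70) = -(-241)*(-3)/47*(-70) = -241/564*36*(-70) = -723/47*(-70) = 50610/47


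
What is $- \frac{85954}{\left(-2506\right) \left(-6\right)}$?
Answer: $- \frac{42977}{7518} \approx -5.7165$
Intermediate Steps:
$- \frac{85954}{\left(-2506\right) \left(-6\right)} = - \frac{85954}{15036} = \left(-85954\right) \frac{1}{15036} = - \frac{42977}{7518}$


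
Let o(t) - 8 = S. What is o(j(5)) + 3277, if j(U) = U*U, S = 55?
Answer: 3340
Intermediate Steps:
j(U) = U²
o(t) = 63 (o(t) = 8 + 55 = 63)
o(j(5)) + 3277 = 63 + 3277 = 3340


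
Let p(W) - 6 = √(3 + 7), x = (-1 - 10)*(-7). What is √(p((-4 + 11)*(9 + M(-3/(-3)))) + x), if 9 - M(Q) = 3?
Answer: √(83 + √10) ≈ 9.2824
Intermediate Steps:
M(Q) = 6 (M(Q) = 9 - 1*3 = 9 - 3 = 6)
x = 77 (x = -11*(-7) = 77)
p(W) = 6 + √10 (p(W) = 6 + √(3 + 7) = 6 + √10)
√(p((-4 + 11)*(9 + M(-3/(-3)))) + x) = √((6 + √10) + 77) = √(83 + √10)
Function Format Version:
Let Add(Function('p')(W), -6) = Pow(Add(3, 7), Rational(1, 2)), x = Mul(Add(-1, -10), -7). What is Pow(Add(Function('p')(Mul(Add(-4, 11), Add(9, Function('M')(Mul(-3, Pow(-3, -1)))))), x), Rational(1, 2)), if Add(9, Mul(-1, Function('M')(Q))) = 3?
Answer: Pow(Add(83, Pow(10, Rational(1, 2))), Rational(1, 2)) ≈ 9.2824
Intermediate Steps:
Function('M')(Q) = 6 (Function('M')(Q) = Add(9, Mul(-1, 3)) = Add(9, -3) = 6)
x = 77 (x = Mul(-11, -7) = 77)
Function('p')(W) = Add(6, Pow(10, Rational(1, 2))) (Function('p')(W) = Add(6, Pow(Add(3, 7), Rational(1, 2))) = Add(6, Pow(10, Rational(1, 2))))
Pow(Add(Function('p')(Mul(Add(-4, 11), Add(9, Function('M')(Mul(-3, Pow(-3, -1)))))), x), Rational(1, 2)) = Pow(Add(Add(6, Pow(10, Rational(1, 2))), 77), Rational(1, 2)) = Pow(Add(83, Pow(10, Rational(1, 2))), Rational(1, 2))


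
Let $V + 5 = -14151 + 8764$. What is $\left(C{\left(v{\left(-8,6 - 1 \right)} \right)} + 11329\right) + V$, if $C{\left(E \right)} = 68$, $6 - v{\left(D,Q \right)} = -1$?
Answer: $6005$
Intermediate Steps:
$v{\left(D,Q \right)} = 7$ ($v{\left(D,Q \right)} = 6 - -1 = 6 + 1 = 7$)
$V = -5392$ ($V = -5 + \left(-14151 + 8764\right) = -5 - 5387 = -5392$)
$\left(C{\left(v{\left(-8,6 - 1 \right)} \right)} + 11329\right) + V = \left(68 + 11329\right) - 5392 = 11397 - 5392 = 6005$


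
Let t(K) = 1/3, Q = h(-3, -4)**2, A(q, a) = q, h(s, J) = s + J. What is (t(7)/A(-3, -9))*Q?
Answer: -49/9 ≈ -5.4444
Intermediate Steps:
h(s, J) = J + s
Q = 49 (Q = (-4 - 3)**2 = (-7)**2 = 49)
t(K) = 1/3
(t(7)/A(-3, -9))*Q = ((1/3)/(-3))*49 = ((1/3)*(-1/3))*49 = -1/9*49 = -49/9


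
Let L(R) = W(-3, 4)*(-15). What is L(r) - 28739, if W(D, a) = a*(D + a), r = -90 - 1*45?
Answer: -28799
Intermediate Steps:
r = -135 (r = -90 - 45 = -135)
L(R) = -60 (L(R) = (4*(-3 + 4))*(-15) = (4*1)*(-15) = 4*(-15) = -60)
L(r) - 28739 = -60 - 28739 = -28799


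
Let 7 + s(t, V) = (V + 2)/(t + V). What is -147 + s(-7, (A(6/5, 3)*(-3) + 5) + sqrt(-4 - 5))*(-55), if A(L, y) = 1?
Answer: 8697/34 + 1485*I/34 ≈ 255.79 + 43.676*I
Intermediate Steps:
s(t, V) = -7 + (2 + V)/(V + t) (s(t, V) = -7 + (V + 2)/(t + V) = -7 + (2 + V)/(V + t))
-147 + s(-7, (A(6/5, 3)*(-3) + 5) + sqrt(-4 - 5))*(-55) = -147 + ((2 - 7*(-7) - 6*((1*(-3) + 5) + sqrt(-4 - 5)))/(((1*(-3) + 5) + sqrt(-4 - 5)) - 7))*(-55) = -147 + ((2 + 49 - 6*((-3 + 5) + sqrt(-9)))/(((-3 + 5) + sqrt(-9)) - 7))*(-55) = -147 + ((2 + 49 - 6*(2 + 3*I))/((2 + 3*I) - 7))*(-55) = -147 + ((2 + 49 + (-12 - 18*I))/(-5 + 3*I))*(-55) = -147 + (((-5 - 3*I)/34)*(39 - 18*I))*(-55) = -147 + ((-5 - 3*I)*(39 - 18*I)/34)*(-55) = -147 - 55*(-5 - 3*I)*(39 - 18*I)/34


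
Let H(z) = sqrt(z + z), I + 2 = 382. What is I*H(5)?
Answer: 380*sqrt(10) ≈ 1201.7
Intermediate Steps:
I = 380 (I = -2 + 382 = 380)
H(z) = sqrt(2)*sqrt(z) (H(z) = sqrt(2*z) = sqrt(2)*sqrt(z))
I*H(5) = 380*(sqrt(2)*sqrt(5)) = 380*sqrt(10)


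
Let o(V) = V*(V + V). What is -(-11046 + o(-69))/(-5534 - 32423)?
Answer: -1524/37957 ≈ -0.040151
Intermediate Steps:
o(V) = 2*V**2 (o(V) = V*(2*V) = 2*V**2)
-(-11046 + o(-69))/(-5534 - 32423) = -(-11046 + 2*(-69)**2)/(-5534 - 32423) = -(-11046 + 2*4761)/(-37957) = -(-11046 + 9522)*(-1)/37957 = -(-1524)*(-1)/37957 = -1*1524/37957 = -1524/37957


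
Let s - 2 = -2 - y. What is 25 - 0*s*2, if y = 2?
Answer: 25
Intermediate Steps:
s = -2 (s = 2 + (-2 - 1*2) = 2 + (-2 - 2) = 2 - 4 = -2)
25 - 0*s*2 = 25 - 0*(-2)*2 = 25 - 0*2 = 25 - 1*0 = 25 + 0 = 25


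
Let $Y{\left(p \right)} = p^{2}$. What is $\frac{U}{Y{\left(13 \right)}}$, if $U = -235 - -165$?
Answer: $- \frac{70}{169} \approx -0.4142$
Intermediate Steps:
$U = -70$ ($U = -235 + 165 = -70$)
$\frac{U}{Y{\left(13 \right)}} = - \frac{70}{13^{2}} = - \frac{70}{169}$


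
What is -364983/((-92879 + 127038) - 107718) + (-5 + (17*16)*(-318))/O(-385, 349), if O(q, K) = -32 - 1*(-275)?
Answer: -6274236190/17874837 ≈ -351.01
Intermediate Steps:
O(q, K) = 243 (O(q, K) = -32 + 275 = 243)
-364983/((-92879 + 127038) - 107718) + (-5 + (17*16)*(-318))/O(-385, 349) = -364983/((-92879 + 127038) - 107718) + (-5 + (17*16)*(-318))/243 = -364983/(34159 - 107718) + (-5 + 272*(-318))*(1/243) = -364983/(-73559) + (-5 - 86496)*(1/243) = -364983*(-1/73559) - 86501*1/243 = 364983/73559 - 86501/243 = -6274236190/17874837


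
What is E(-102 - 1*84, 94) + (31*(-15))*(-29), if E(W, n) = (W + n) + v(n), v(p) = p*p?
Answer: 22229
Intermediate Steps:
v(p) = p²
E(W, n) = W + n + n² (E(W, n) = (W + n) + n² = W + n + n²)
E(-102 - 1*84, 94) + (31*(-15))*(-29) = ((-102 - 1*84) + 94 + 94²) + (31*(-15))*(-29) = ((-102 - 84) + 94 + 8836) - 465*(-29) = (-186 + 94 + 8836) + 13485 = 8744 + 13485 = 22229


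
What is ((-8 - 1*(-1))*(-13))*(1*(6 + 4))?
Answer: 910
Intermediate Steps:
((-8 - 1*(-1))*(-13))*(1*(6 + 4)) = ((-8 + 1)*(-13))*(1*10) = -7*(-13)*10 = 91*10 = 910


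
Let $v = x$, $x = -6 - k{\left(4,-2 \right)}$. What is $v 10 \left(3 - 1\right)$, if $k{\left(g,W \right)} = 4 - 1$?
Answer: $-180$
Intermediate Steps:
$k{\left(g,W \right)} = 3$ ($k{\left(g,W \right)} = 4 - 1 = 3$)
$x = -9$ ($x = -6 - 3 = -9$)
$v = -9$
$v 10 \left(3 - 1\right) = - 9 \cdot 10 \left(3 - 1\right) = - 9 \cdot 10 \cdot 2 = \left(-9\right) 20 = -180$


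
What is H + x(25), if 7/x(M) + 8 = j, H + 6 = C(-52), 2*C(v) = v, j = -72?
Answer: -2567/80 ≈ -32.088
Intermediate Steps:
C(v) = v/2
H = -32 (H = -6 + (½)*(-52) = -6 - 26 = -32)
x(M) = -7/80 (x(M) = 7/(-8 - 72) = 7/(-80) = 7*(-1/80) = -7/80)
H + x(25) = -32 - 7/80 = -2567/80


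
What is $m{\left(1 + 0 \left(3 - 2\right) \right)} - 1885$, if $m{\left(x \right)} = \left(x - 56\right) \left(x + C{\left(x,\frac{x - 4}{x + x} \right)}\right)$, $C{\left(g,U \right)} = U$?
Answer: $- \frac{3715}{2} \approx -1857.5$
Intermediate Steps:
$m{\left(x \right)} = \left(-56 + x\right) \left(x + \frac{-4 + x}{2 x}\right)$ ($m{\left(x \right)} = \left(x - 56\right) \left(x + \frac{x - 4}{x + x}\right) = \left(-56 + x\right) \left(x + \frac{-4 + x}{2 x}\right)$)
$m{\left(1 + 0 \left(3 - 2\right) \right)} - 1885 = \left(-30 + \left(1 + 0 \left(3 - 2\right)\right)^{2} + \frac{112}{1 + 0 \left(3 - 2\right)} - \frac{111 \left(1 + 0 \left(3 - 2\right)\right)}{2}\right) - 1885 = \left(-30 + \left(1 + 0 \cdot 1\right)^{2} + \frac{112}{1 + 0 \cdot 1} - \frac{111 \left(1 + 0 \cdot 1\right)}{2}\right) - 1885 = \left(-30 + \left(1 + 0\right)^{2} + \frac{112}{1 + 0} - \frac{111 \left(1 + 0\right)}{2}\right) - 1885 = \left(-30 + 1^{2} + \frac{112}{1} - \frac{111}{2}\right) - 1885 = \left(-30 + 1 + 112 \cdot 1 - \frac{111}{2}\right) - 1885 = \left(-30 + 1 + 112 - \frac{111}{2}\right) - 1885 = \frac{55}{2} - 1885 = - \frac{3715}{2}$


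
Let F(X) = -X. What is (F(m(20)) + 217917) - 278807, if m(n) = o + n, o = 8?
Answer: -60918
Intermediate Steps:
m(n) = 8 + n
(F(m(20)) + 217917) - 278807 = (-(8 + 20) + 217917) - 278807 = (-1*28 + 217917) - 278807 = (-28 + 217917) - 278807 = 217889 - 278807 = -60918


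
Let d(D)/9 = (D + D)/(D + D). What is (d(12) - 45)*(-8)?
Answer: 288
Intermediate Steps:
d(D) = 9 (d(D) = 9*((D + D)/(D + D)) = 9*((2*D)/((2*D))) = 9*((2*D)*(1/(2*D))) = 9*1 = 9)
(d(12) - 45)*(-8) = (9 - 45)*(-8) = -36*(-8) = 288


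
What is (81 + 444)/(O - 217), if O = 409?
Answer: 175/64 ≈ 2.7344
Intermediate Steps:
(81 + 444)/(O - 217) = (81 + 444)/(409 - 217) = 525/192 = (1/192)*525 = 175/64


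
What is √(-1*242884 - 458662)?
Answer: I*√701546 ≈ 837.58*I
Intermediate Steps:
√(-1*242884 - 458662) = √(-242884 - 458662) = √(-701546) = I*√701546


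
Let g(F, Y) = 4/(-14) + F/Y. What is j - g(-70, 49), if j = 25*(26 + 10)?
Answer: 6312/7 ≈ 901.71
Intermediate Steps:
g(F, Y) = -2/7 + F/Y (g(F, Y) = 4*(-1/14) + F/Y = -2/7 + F/Y)
j = 900 (j = 25*36 = 900)
j - g(-70, 49) = 900 - (-2/7 - 70/49) = 900 - (-2/7 - 70*1/49) = 900 - (-2/7 - 10/7) = 900 - 1*(-12/7) = 900 + 12/7 = 6312/7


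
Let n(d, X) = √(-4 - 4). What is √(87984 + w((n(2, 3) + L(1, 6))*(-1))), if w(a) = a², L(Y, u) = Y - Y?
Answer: 2*√21994 ≈ 296.61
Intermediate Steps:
L(Y, u) = 0
n(d, X) = 2*I*√2 (n(d, X) = √(-8) = 2*I*√2)
√(87984 + w((n(2, 3) + L(1, 6))*(-1))) = √(87984 + ((2*I*√2 + 0)*(-1))²) = √(87984 + ((2*I*√2)*(-1))²) = √(87984 + (-2*I*√2)²) = √(87984 - 8) = √87976 = 2*√21994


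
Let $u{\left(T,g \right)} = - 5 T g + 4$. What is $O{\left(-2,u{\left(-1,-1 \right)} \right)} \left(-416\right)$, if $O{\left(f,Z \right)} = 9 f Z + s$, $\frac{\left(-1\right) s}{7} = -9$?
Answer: $-33696$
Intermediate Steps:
$s = 63$ ($s = \left(-7\right) \left(-9\right) = 63$)
$u{\left(T,g \right)} = 4 - 5 T g$ ($u{\left(T,g \right)} = - 5 T g + 4 = 4 - 5 T g$)
$O{\left(f,Z \right)} = 63 + 9 Z f$ ($O{\left(f,Z \right)} = 9 f Z + 63 = 9 Z f + 63 = 63 + 9 Z f$)
$O{\left(-2,u{\left(-1,-1 \right)} \right)} \left(-416\right) = \left(63 + 9 \left(4 - \left(-5\right) \left(-1\right)\right) \left(-2\right)\right) \left(-416\right) = \left(63 + 9 \left(4 - 5\right) \left(-2\right)\right) \left(-416\right) = \left(63 + 9 \left(-1\right) \left(-2\right)\right) \left(-416\right) = \left(63 + 18\right) \left(-416\right) = 81 \left(-416\right) = -33696$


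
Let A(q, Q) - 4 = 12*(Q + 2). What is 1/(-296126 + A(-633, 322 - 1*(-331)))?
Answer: -1/288262 ≈ -3.4691e-6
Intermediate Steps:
A(q, Q) = 28 + 12*Q (A(q, Q) = 4 + 12*(Q + 2) = 4 + 12*(2 + Q) = 4 + (24 + 12*Q) = 28 + 12*Q)
1/(-296126 + A(-633, 322 - 1*(-331))) = 1/(-296126 + (28 + 12*(322 - 1*(-331)))) = 1/(-296126 + (28 + 12*(322 + 331))) = 1/(-296126 + (28 + 12*653)) = 1/(-296126 + (28 + 7836)) = 1/(-296126 + 7864) = 1/(-288262) = -1/288262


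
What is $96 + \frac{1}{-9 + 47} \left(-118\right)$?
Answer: $\frac{1765}{19} \approx 92.895$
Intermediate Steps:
$96 + \frac{1}{-9 + 47} \left(-118\right) = 96 + \frac{1}{38} \left(-118\right) = 96 - \frac{59}{19} = \frac{1765}{19}$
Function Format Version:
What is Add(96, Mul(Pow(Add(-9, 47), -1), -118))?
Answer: Rational(1765, 19) ≈ 92.895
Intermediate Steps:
Add(96, Mul(Pow(Add(-9, 47), -1), -118)) = Add(96, Mul(Pow(38, -1), -118)) = Add(96, Mul(Rational(1, 38), -118)) = Add(96, Rational(-59, 19)) = Rational(1765, 19)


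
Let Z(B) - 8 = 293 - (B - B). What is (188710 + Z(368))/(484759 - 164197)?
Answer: 189011/320562 ≈ 0.58962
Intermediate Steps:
Z(B) = 301 (Z(B) = 8 + (293 - (B - B)) = 8 + (293 - 1*0) = 8 + (293 + 0) = 8 + 293 = 301)
(188710 + Z(368))/(484759 - 164197) = (188710 + 301)/(484759 - 164197) = 189011/320562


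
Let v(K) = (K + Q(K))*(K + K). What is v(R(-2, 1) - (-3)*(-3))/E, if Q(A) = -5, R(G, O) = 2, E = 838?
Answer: 84/419 ≈ 0.20048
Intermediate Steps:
v(K) = 2*K*(-5 + K) (v(K) = (K - 5)*(K + K) = (-5 + K)*(2*K) = 2*K*(-5 + K))
v(R(-2, 1) - (-3)*(-3))/E = (2*(2 - (-3)*(-3))*(-5 + (2 - (-3)*(-3))))/838 = (2*(2 - 1*9)*(-5 + (2 - 1*9)))*(1/838) = (2*(2 - 9)*(-5 + (2 - 9)))*(1/838) = (2*(-7)*(-5 - 7))*(1/838) = (2*(-7)*(-12))*(1/838) = 168*(1/838) = 84/419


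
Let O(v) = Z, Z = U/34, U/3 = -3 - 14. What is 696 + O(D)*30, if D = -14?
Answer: 651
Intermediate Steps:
U = -51 (U = 3*(-3 - 14) = 3*(-17) = -51)
Z = -3/2 (Z = -51/34 = -51*1/34 = -3/2 ≈ -1.5000)
O(v) = -3/2
696 + O(D)*30 = 696 - 3/2*30 = 696 - 45 = 651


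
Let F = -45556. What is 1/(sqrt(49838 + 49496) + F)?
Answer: -22778/1037624901 - sqrt(99334)/2075249802 ≈ -2.2104e-5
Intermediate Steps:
1/(sqrt(49838 + 49496) + F) = 1/(sqrt(49838 + 49496) - 45556) = 1/(sqrt(99334) - 45556) = 1/(-45556 + sqrt(99334))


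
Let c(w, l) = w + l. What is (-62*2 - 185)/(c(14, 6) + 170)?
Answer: -309/190 ≈ -1.6263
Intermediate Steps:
c(w, l) = l + w
(-62*2 - 185)/(c(14, 6) + 170) = (-62*2 - 185)/((6 + 14) + 170) = (-124 - 185)/(20 + 170) = -309/190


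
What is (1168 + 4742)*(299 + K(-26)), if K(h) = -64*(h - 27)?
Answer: 21813810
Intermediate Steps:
K(h) = 1728 - 64*h (K(h) = -64*(-27 + h) = 1728 - 64*h)
(1168 + 4742)*(299 + K(-26)) = (1168 + 4742)*(299 + (1728 - 64*(-26))) = 5910*(299 + (1728 + 1664)) = 5910*(299 + 3392) = 5910*3691 = 21813810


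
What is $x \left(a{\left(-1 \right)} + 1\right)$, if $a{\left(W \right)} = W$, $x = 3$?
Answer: $0$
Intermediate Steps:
$x \left(a{\left(-1 \right)} + 1\right) = 3 \left(-1 + 1\right) = 3 \cdot 0 = 0$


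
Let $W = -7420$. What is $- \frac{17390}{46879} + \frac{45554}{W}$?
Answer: $- \frac{4371737}{671510} \approx -6.5103$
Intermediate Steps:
$- \frac{17390}{46879} + \frac{45554}{W} = - \frac{17390}{46879} + \frac{45554}{-7420} = \left(-17390\right) \frac{1}{46879} + 45554 \left(- \frac{1}{7420}\right) = - \frac{470}{1267} - \frac{22777}{3710} = - \frac{4371737}{671510}$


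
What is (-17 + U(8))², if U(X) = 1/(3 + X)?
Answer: 34596/121 ≈ 285.92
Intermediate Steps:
(-17 + U(8))² = (-17 + 1/(3 + 8))² = (-17 + 1/11)² = (-186/11)² = 34596/121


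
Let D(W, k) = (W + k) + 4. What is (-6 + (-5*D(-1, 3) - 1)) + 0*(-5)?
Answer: -37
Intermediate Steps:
D(W, k) = 4 + W + k
(-6 + (-5*D(-1, 3) - 1)) + 0*(-5) = (-6 + (-5*(4 - 1 + 3) - 1)) + 0*(-5) = (-6 + (-5*6 - 1)) + 0 = (-6 + (-30 - 1)) + 0 = (-6 - 31) + 0 = -37 + 0 = -37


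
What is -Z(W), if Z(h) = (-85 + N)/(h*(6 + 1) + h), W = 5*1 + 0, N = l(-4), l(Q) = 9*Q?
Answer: 121/40 ≈ 3.0250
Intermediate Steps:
N = -36 (N = 9*(-4) = -36)
W = 5 (W = 5 + 0 = 5)
Z(h) = -121/(8*h) (Z(h) = (-85 - 36)/(h*(6 + 1) + h) = -121/(h*7 + h) = -121/(7*h + h) = -121*1/(8*h) = -121/(8*h))
-Z(W) = -(-121)/(8*5) = -1*(-121/40) = 121/40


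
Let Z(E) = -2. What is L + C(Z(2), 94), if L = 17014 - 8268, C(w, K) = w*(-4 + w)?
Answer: 8758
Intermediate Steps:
L = 8746
L + C(Z(2), 94) = 8746 - 2*(-4 - 2) = 8746 - 2*(-6) = 8746 + 12 = 8758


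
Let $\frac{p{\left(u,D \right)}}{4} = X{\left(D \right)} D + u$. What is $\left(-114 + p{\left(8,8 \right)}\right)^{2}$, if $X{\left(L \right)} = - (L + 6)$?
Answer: $280900$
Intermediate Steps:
$X{\left(L \right)} = -6 - L$ ($X{\left(L \right)} = - (6 + L) = -6 - L$)
$p{\left(u,D \right)} = 4 u + 4 D \left(-6 - D\right)$ ($p{\left(u,D \right)} = 4 \left(\left(-6 - D\right) D + u\right) = 4 \left(D \left(-6 - D\right) + u\right) = 4 \left(u + D \left(-6 - D\right)\right) = 4 u + 4 D \left(-6 - D\right)$)
$\left(-114 + p{\left(8,8 \right)}\right)^{2} = \left(-114 + \left(4 \cdot 8 - 32 \left(6 + 8\right)\right)\right)^{2} = \left(-114 + \left(32 - 32 \cdot 14\right)\right)^{2} = \left(-114 + \left(32 - 448\right)\right)^{2} = \left(-114 - 416\right)^{2} = \left(-530\right)^{2} = 280900$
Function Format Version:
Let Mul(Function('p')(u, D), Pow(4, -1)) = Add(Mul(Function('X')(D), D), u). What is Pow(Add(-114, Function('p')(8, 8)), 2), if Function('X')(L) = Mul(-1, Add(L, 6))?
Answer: 280900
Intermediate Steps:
Function('X')(L) = Add(-6, Mul(-1, L)) (Function('X')(L) = Mul(-1, Add(6, L)) = Add(-6, Mul(-1, L)))
Function('p')(u, D) = Add(Mul(4, u), Mul(4, D, Add(-6, Mul(-1, D)))) (Function('p')(u, D) = Mul(4, Add(Mul(Add(-6, Mul(-1, D)), D), u)) = Mul(4, Add(Mul(D, Add(-6, Mul(-1, D))), u)) = Mul(4, Add(u, Mul(D, Add(-6, Mul(-1, D))))) = Add(Mul(4, u), Mul(4, D, Add(-6, Mul(-1, D)))))
Pow(Add(-114, Function('p')(8, 8)), 2) = Pow(Add(-114, Add(Mul(4, 8), Mul(-4, 8, Add(6, 8)))), 2) = Pow(Add(-114, Add(32, Mul(-4, 8, 14))), 2) = Pow(Add(-114, Add(32, -448)), 2) = Pow(Add(-114, -416), 2) = Pow(-530, 2) = 280900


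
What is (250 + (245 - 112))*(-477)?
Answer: -182691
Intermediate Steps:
(250 + (245 - 112))*(-477) = (250 + 133)*(-477) = 383*(-477) = -182691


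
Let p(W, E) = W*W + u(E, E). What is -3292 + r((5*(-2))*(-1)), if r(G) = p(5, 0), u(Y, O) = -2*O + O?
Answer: -3267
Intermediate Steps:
u(Y, O) = -O
p(W, E) = W² - E (p(W, E) = W*W - E = W² - E)
r(G) = 25 (r(G) = 5² - 1*0 = 25 + 0 = 25)
-3292 + r((5*(-2))*(-1)) = -3292 + 25 = -3267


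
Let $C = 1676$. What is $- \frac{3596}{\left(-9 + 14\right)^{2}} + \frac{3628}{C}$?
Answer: $- \frac{1484049}{10475} \approx -141.68$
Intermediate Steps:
$- \frac{3596}{\left(-9 + 14\right)^{2}} + \frac{3628}{C} = - \frac{3596}{\left(-9 + 14\right)^{2}} + \frac{3628}{1676} = - \frac{3596}{5^{2}} + 3628 \cdot \frac{1}{1676} = - \frac{3596}{25} + \frac{907}{419} = - \frac{1484049}{10475}$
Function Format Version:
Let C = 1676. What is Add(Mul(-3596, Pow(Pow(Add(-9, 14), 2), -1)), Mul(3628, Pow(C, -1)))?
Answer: Rational(-1484049, 10475) ≈ -141.68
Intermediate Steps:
Add(Mul(-3596, Pow(Pow(Add(-9, 14), 2), -1)), Mul(3628, Pow(C, -1))) = Add(Mul(-3596, Pow(Pow(Add(-9, 14), 2), -1)), Mul(3628, Pow(1676, -1))) = Add(Mul(-3596, Pow(Pow(5, 2), -1)), Mul(3628, Rational(1, 1676))) = Add(Mul(-3596, Pow(25, -1)), Rational(907, 419)) = Add(Mul(-3596, Rational(1, 25)), Rational(907, 419)) = Add(Rational(-3596, 25), Rational(907, 419)) = Rational(-1484049, 10475)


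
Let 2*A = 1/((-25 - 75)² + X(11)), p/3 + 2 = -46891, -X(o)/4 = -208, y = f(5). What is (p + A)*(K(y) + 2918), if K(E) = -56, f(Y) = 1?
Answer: -4361215562505/10832 ≈ -4.0262e+8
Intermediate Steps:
y = 1
X(o) = 832 (X(o) = -4*(-208) = 832)
p = -140679 (p = -6 + 3*(-46891) = -6 - 140673 = -140679)
A = 1/21664 (A = 1/(2*((-25 - 75)² + 832)) = 1/(2*((-100)² + 832)) = 1/(2*(10000 + 832)) = (½)/10832 = (½)*(1/10832) = 1/21664 ≈ 4.6160e-5)
(p + A)*(K(y) + 2918) = (-140679 + 1/21664)*(-56 + 2918) = -3047669855/21664*2862 = -4361215562505/10832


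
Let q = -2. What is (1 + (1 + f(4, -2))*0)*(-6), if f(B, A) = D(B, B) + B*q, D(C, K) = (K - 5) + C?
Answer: -6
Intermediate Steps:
D(C, K) = -5 + C + K (D(C, K) = (-5 + K) + C = -5 + C + K)
f(B, A) = -5 (f(B, A) = (-5 + B + B) + B*(-2) = (-5 + 2*B) - 2*B = -5)
(1 + (1 + f(4, -2))*0)*(-6) = (1 + (1 - 5)*0)*(-6) = (1 - 4*0)*(-6) = (1 + 0)*(-6) = 1*(-6) = -6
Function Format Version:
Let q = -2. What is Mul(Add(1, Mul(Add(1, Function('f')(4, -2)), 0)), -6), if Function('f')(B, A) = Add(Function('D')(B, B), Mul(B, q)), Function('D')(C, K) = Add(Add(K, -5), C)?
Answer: -6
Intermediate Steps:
Function('D')(C, K) = Add(-5, C, K) (Function('D')(C, K) = Add(Add(-5, K), C) = Add(-5, C, K))
Function('f')(B, A) = -5 (Function('f')(B, A) = Add(Add(-5, B, B), Mul(B, -2)) = Add(Add(-5, Mul(2, B)), Mul(-2, B)) = -5)
Mul(Add(1, Mul(Add(1, Function('f')(4, -2)), 0)), -6) = Mul(Add(1, Mul(Add(1, -5), 0)), -6) = Mul(Add(1, Mul(-4, 0)), -6) = Mul(Add(1, 0), -6) = Mul(1, -6) = -6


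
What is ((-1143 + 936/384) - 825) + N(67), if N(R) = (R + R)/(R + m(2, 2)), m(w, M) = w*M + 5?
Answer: -596995/304 ≈ -1963.8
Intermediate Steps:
m(w, M) = 5 + M*w (m(w, M) = M*w + 5 = 5 + M*w)
N(R) = 2*R/(9 + R) (N(R) = (R + R)/(R + (5 + 2*2)) = (2*R)/(R + (5 + 4)) = (2*R)/(R + 9) = (2*R)/(9 + R) = 2*R/(9 + R))
((-1143 + 936/384) - 825) + N(67) = ((-1143 + 936/384) - 825) + 2*67/(9 + 67) = ((-1143 + 936*(1/384)) - 825) + 2*67/76 = ((-1143 + 39/16) - 825) + 2*67*(1/76) = (-18249/16 - 825) + 67/38 = -31449/16 + 67/38 = -596995/304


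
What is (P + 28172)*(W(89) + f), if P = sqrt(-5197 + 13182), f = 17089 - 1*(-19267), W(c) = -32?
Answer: 1023319728 + 36324*sqrt(7985) ≈ 1.0266e+9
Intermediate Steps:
f = 36356 (f = 17089 + 19267 = 36356)
P = sqrt(7985) ≈ 89.359
(P + 28172)*(W(89) + f) = (sqrt(7985) + 28172)*(-32 + 36356) = (28172 + sqrt(7985))*36324 = 1023319728 + 36324*sqrt(7985)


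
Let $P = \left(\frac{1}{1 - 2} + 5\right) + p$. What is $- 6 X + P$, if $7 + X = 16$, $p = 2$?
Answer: $-48$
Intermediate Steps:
$X = 9$ ($X = -7 + 16 = 9$)
$P = 6$ ($P = \left(\frac{1}{1 - 2} + 5\right) + 2 = \left(\frac{1}{-1} + 5\right) + 2 = \left(-1 + 5\right) + 2 = 4 + 2 = 6$)
$- 6 X + P = \left(-6\right) 9 + 6 = -54 + 6 = -48$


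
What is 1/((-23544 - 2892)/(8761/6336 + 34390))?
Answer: -217903801/167498496 ≈ -1.3009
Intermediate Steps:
1/((-23544 - 2892)/(8761/6336 + 34390)) = 1/(-26436/(8761*(1/6336) + 34390)) = 1/(-26436/(8761/6336 + 34390)) = 1/(-26436/217903801/6336) = 1/(-26436*6336/217903801) = 1/(-167498496/217903801) = -217903801/167498496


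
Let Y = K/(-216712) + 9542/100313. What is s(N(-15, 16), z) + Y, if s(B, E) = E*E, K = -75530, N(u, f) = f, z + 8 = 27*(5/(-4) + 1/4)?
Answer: 13319978652697/10869515428 ≈ 1225.4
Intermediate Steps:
z = -35 (z = -8 + 27*(5/(-4) + 1/4) = -8 + 27*(5*(-¼) + 1*(¼)) = -8 + 27*(-5/4 + ¼) = -8 + 27*(-1) = -8 - 27 = -35)
Y = 4822253397/10869515428 (Y = -75530/(-216712) + 9542/100313 = -75530*(-1/216712) + 9542*(1/100313) = 37765/108356 + 9542/100313 = 4822253397/10869515428 ≈ 0.44365)
s(B, E) = E²
s(N(-15, 16), z) + Y = (-35)² + 4822253397/10869515428 = 1225 + 4822253397/10869515428 = 13319978652697/10869515428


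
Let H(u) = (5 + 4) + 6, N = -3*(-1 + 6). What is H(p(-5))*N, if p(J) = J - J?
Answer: -225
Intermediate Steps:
p(J) = 0
N = -15 (N = -3*5 = -15)
H(u) = 15 (H(u) = 9 + 6 = 15)
H(p(-5))*N = 15*(-15) = -225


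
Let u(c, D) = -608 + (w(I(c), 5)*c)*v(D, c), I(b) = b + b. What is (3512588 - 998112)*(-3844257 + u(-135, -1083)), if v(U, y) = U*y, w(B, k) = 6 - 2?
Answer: -208187461098940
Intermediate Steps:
I(b) = 2*b
w(B, k) = 4
u(c, D) = -608 + 4*D*c² (u(c, D) = -608 + (4*c)*(D*c) = -608 + 4*D*c²)
(3512588 - 998112)*(-3844257 + u(-135, -1083)) = (3512588 - 998112)*(-3844257 + (-608 + 4*(-1083)*(-135)²)) = 2514476*(-3844257 + (-608 + 4*(-1083)*18225)) = 2514476*(-3844257 + (-608 - 78950700)) = 2514476*(-3844257 - 78951308) = 2514476*(-82795565) = -208187461098940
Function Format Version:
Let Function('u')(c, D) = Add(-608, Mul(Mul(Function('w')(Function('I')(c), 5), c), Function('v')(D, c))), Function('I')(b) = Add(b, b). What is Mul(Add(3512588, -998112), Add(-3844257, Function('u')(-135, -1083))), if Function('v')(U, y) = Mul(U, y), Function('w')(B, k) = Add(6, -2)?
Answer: -208187461098940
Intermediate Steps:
Function('I')(b) = Mul(2, b)
Function('w')(B, k) = 4
Function('u')(c, D) = Add(-608, Mul(4, D, Pow(c, 2))) (Function('u')(c, D) = Add(-608, Mul(Mul(4, c), Mul(D, c))) = Add(-608, Mul(4, D, Pow(c, 2))))
Mul(Add(3512588, -998112), Add(-3844257, Function('u')(-135, -1083))) = Mul(Add(3512588, -998112), Add(-3844257, Add(-608, Mul(4, -1083, Pow(-135, 2))))) = Mul(2514476, Add(-3844257, Add(-608, Mul(4, -1083, 18225)))) = Mul(2514476, Add(-3844257, Add(-608, -78950700))) = Mul(2514476, Add(-3844257, -78951308)) = Mul(2514476, -82795565) = -208187461098940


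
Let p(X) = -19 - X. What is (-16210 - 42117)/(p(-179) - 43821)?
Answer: 58327/43661 ≈ 1.3359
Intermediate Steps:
(-16210 - 42117)/(p(-179) - 43821) = (-16210 - 42117)/((-19 - 1*(-179)) - 43821) = -58327/((-19 + 179) - 43821) = -58327/(160 - 43821) = -58327/(-43661) = -58327*(-1/43661) = 58327/43661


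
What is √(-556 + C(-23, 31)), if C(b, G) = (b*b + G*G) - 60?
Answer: √874 ≈ 29.563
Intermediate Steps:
C(b, G) = -60 + G² + b² (C(b, G) = (b² + G²) - 60 = (G² + b²) - 60 = -60 + G² + b²)
√(-556 + C(-23, 31)) = √(-556 + (-60 + 31² + (-23)²)) = √(-556 + (-60 + 961 + 529)) = √(-556 + 1430) = √874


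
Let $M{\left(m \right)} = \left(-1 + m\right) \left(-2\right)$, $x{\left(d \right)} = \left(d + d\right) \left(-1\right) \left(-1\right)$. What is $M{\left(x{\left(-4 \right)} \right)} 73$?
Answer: $1314$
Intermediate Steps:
$x{\left(d \right)} = 2 d$ ($x{\left(d \right)} = 2 d \left(-1\right) \left(-1\right) = - 2 d \left(-1\right) = 2 d$)
$M{\left(m \right)} = 2 - 2 m$
$M{\left(x{\left(-4 \right)} \right)} 73 = \left(2 - 2 \cdot 2 \left(-4\right)\right) 73 = \left(2 - -16\right) 73 = \left(2 + 16\right) 73 = 18 \cdot 73 = 1314$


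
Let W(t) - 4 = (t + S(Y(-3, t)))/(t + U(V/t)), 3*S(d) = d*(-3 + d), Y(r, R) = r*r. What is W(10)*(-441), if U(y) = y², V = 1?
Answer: -428652/143 ≈ -2997.6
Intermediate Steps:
Y(r, R) = r²
S(d) = d*(-3 + d)/3 (S(d) = (d*(-3 + d))/3 = d*(-3 + d)/3)
W(t) = 4 + (18 + t)/(t + t⁻²) (W(t) = 4 + (t + (⅓)*(-3)²*(-3 + (-3)²))/(t + (1/t)²) = 4 + (t + (⅓)*9*(-3 + 9))/(t + (1/t)²) = 4 + (t + (⅓)*9*6)/(t + t⁻²) = 4 + (t + 18)/(t + t⁻²) = 4 + (18 + t)/(t + t⁻²))
W(10)*(-441) = ((4 + 10²*(18 + 5*10))/(1 + 10³))*(-441) = ((4 + 100*(18 + 50))/(1 + 1000))*(-441) = ((4 + 100*68)/1001)*(-441) = ((4 + 6800)/1001)*(-441) = ((1/1001)*6804)*(-441) = (972/143)*(-441) = -428652/143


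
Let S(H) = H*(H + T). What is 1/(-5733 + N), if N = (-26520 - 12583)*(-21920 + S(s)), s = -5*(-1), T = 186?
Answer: 1/819788662 ≈ 1.2198e-9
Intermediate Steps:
s = 5
S(H) = H*(186 + H) (S(H) = H*(H + 186) = H*(186 + H))
N = 819794395 (N = (-26520 - 12583)*(-21920 + 5*(186 + 5)) = -39103*(-21920 + 5*191) = -39103*(-21920 + 955) = -39103*(-20965) = 819794395)
1/(-5733 + N) = 1/(-5733 + 819794395) = 1/819788662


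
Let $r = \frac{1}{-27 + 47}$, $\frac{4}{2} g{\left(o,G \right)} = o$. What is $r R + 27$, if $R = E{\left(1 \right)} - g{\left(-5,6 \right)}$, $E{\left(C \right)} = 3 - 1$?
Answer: $\frac{1089}{40} \approx 27.225$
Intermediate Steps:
$E{\left(C \right)} = 2$
$g{\left(o,G \right)} = \frac{o}{2}$
$R = \frac{9}{2}$ ($R = 2 - \frac{1}{2} \left(-5\right) = 2 - - \frac{5}{2} = 2 + \frac{5}{2} = \frac{9}{2} \approx 4.5$)
$r = \frac{1}{20} \approx 0.05$
$r R + 27 = \frac{1}{20} \cdot \frac{9}{2} + 27 = \frac{9}{40} + 27 = \frac{1089}{40}$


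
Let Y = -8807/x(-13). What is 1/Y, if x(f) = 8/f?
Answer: 8/114491 ≈ 6.9874e-5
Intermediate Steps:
Y = 114491/8 (Y = -8807/(8/(-13)) = -8807/(8*(-1/13)) = -8807/(-8/13) = -8807*(-13/8) = 114491/8 ≈ 14311.)
1/Y = 1/(114491/8) = 8/114491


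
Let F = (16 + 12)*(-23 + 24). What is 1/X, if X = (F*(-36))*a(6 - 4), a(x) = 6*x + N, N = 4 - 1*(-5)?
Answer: -1/21168 ≈ -4.7241e-5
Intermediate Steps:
F = 28 (F = 28*1 = 28)
N = 9 (N = 4 + 5 = 9)
a(x) = 9 + 6*x (a(x) = 6*x + 9 = 9 + 6*x)
X = -21168 (X = (28*(-36))*(9 + 6*(6 - 4)) = -1008*(9 + 6*2) = -1008*(9 + 12) = -1008*21 = -21168)
1/X = 1/(-21168) = -1/21168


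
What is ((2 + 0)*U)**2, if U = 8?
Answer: 256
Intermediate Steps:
((2 + 0)*U)**2 = ((2 + 0)*8)**2 = (2*8)**2 = 16**2 = 256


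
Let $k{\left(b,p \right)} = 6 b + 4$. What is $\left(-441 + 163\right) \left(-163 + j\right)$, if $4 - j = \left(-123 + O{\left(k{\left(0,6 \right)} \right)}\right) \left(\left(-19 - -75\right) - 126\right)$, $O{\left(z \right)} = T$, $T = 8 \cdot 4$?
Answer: $1815062$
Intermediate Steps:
$k{\left(b,p \right)} = 4 + 6 b$
$T = 32$
$O{\left(z \right)} = 32$
$j = -6366$ ($j = 4 - \left(-123 + 32\right) \left(\left(-19 - -75\right) - 126\right) = 4 - - 91 \left(\left(-19 + 75\right) - 126\right) = 4 - - 91 \left(56 - 126\right) = 4 - \left(-91\right) \left(-70\right) = 4 - 6370 = -6366$)
$\left(-441 + 163\right) \left(-163 + j\right) = \left(-441 + 163\right) \left(-163 - 6366\right) = \left(-278\right) \left(-6529\right) = 1815062$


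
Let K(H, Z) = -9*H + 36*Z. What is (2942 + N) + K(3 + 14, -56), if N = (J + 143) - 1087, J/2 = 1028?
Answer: 1885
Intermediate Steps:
J = 2056 (J = 2*1028 = 2056)
N = 1112 (N = (2056 + 143) - 1087 = 2199 - 1087 = 1112)
(2942 + N) + K(3 + 14, -56) = (2942 + 1112) + (-9*(3 + 14) + 36*(-56)) = 4054 + (-9*17 - 2016) = 4054 + (-153 - 2016) = 4054 - 2169 = 1885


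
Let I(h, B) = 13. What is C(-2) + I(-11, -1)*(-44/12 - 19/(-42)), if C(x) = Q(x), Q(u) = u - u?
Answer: -585/14 ≈ -41.786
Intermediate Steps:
Q(u) = 0
C(x) = 0
C(-2) + I(-11, -1)*(-44/12 - 19/(-42)) = 0 + 13*(-44/12 - 19/(-42)) = 0 + 13*(-44*1/12 - 19*(-1/42)) = 0 + 13*(-11/3 + 19/42) = 0 + 13*(-45/14) = 0 - 585/14 = -585/14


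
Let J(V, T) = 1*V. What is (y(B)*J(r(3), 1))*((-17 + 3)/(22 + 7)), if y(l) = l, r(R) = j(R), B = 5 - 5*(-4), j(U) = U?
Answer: -1050/29 ≈ -36.207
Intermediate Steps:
B = 25 (B = 5 + 20 = 25)
r(R) = R
J(V, T) = V
(y(B)*J(r(3), 1))*((-17 + 3)/(22 + 7)) = (25*3)*((-17 + 3)/(22 + 7)) = 75*(-14/29) = -1050/29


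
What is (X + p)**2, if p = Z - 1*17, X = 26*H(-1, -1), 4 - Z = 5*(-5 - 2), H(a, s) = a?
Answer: 16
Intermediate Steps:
Z = 39 (Z = 4 - 5*(-5 - 2) = 4 - 5*(-7) = 4 - 1*(-35) = 4 + 35 = 39)
X = -26 (X = 26*(-1) = -26)
p = 22 (p = 39 - 1*17 = 39 - 17 = 22)
(X + p)**2 = (-26 + 22)**2 = (-4)**2 = 16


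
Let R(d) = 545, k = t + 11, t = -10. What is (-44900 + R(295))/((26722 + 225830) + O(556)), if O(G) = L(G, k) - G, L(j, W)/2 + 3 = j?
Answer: -44355/253102 ≈ -0.17525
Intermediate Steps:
k = 1 (k = -10 + 11 = 1)
L(j, W) = -6 + 2*j
O(G) = -6 + G (O(G) = (-6 + 2*G) - G = -6 + G)
(-44900 + R(295))/((26722 + 225830) + O(556)) = (-44900 + 545)/((26722 + 225830) + (-6 + 556)) = -44355/(252552 + 550) = -44355/253102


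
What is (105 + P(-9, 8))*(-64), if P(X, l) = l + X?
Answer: -6656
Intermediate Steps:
P(X, l) = X + l
(105 + P(-9, 8))*(-64) = (105 + (-9 + 8))*(-64) = (105 - 1)*(-64) = 104*(-64) = -6656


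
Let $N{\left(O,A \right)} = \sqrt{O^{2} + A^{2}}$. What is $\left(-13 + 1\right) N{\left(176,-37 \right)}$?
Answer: $- 12 \sqrt{32345} \approx -2158.2$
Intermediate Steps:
$N{\left(O,A \right)} = \sqrt{A^{2} + O^{2}}$
$\left(-13 + 1\right) N{\left(176,-37 \right)} = \left(-13 + 1\right) \sqrt{\left(-37\right)^{2} + 176^{2}} = - 12 \sqrt{1369 + 30976} = - 12 \sqrt{32345}$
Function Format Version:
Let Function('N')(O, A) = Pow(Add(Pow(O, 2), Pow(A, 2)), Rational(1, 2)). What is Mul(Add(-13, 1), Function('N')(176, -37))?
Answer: Mul(-12, Pow(32345, Rational(1, 2))) ≈ -2158.2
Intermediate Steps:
Function('N')(O, A) = Pow(Add(Pow(A, 2), Pow(O, 2)), Rational(1, 2))
Mul(Add(-13, 1), Function('N')(176, -37)) = Mul(Add(-13, 1), Pow(Add(Pow(-37, 2), Pow(176, 2)), Rational(1, 2))) = Mul(-12, Pow(Add(1369, 30976), Rational(1, 2))) = Mul(-12, Pow(32345, Rational(1, 2)))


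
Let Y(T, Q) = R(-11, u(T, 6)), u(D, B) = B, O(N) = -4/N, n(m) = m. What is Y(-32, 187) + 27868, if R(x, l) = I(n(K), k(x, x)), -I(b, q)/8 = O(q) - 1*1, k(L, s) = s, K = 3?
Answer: 306604/11 ≈ 27873.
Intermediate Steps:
I(b, q) = 8 + 32/q (I(b, q) = -8*(-4/q - 1*1) = -8*(-4/q - 1) = -8*(-1 - 4/q) = 8 + 32/q)
R(x, l) = 8 + 32/x
Y(T, Q) = 56/11 (Y(T, Q) = 8 + 32/(-11) = 8 + 32*(-1/11) = 8 - 32/11 = 56/11)
Y(-32, 187) + 27868 = 56/11 + 27868 = 306604/11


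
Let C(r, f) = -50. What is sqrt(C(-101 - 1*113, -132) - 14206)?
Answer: 36*I*sqrt(11) ≈ 119.4*I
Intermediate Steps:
sqrt(C(-101 - 1*113, -132) - 14206) = sqrt(-50 - 14206) = sqrt(-14256) = 36*I*sqrt(11)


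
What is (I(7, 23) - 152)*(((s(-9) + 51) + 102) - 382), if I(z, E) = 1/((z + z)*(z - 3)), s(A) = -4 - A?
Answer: 34044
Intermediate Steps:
I(z, E) = 1/(2*z*(-3 + z)) (I(z, E) = 1/((2*z)*(-3 + z)) = 1/(2*z*(-3 + z)))
(I(7, 23) - 152)*(((s(-9) + 51) + 102) - 382) = ((½)/(7*(-3 + 7)) - 152)*((((-4 - 1*(-9)) + 51) + 102) - 382) = ((½)*(⅐)/4 - 152)*((((-4 + 9) + 51) + 102) - 382) = ((½)*(⅐)*(¼) - 152)*(((5 + 51) + 102) - 382) = (1/56 - 152)*((56 + 102) - 382) = -8511*(158 - 382)/56 = -8511/56*(-224) = 34044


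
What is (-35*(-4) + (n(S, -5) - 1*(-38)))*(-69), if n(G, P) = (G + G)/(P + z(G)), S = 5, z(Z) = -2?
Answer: -85284/7 ≈ -12183.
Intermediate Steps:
n(G, P) = 2*G/(-2 + P) (n(G, P) = (G + G)/(P - 2) = (2*G)/(-2 + P) = 2*G/(-2 + P))
(-35*(-4) + (n(S, -5) - 1*(-38)))*(-69) = (-35*(-4) + (2*5/(-2 - 5) - 1*(-38)))*(-69) = (140 + (2*5/(-7) + 38))*(-69) = (140 + (2*5*(-⅐) + 38))*(-69) = (140 + (-10/7 + 38))*(-69) = (140 + 256/7)*(-69) = (1236/7)*(-69) = -85284/7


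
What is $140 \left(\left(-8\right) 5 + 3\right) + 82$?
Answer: $-5098$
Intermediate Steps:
$140 \left(\left(-8\right) 5 + 3\right) + 82 = 140 \left(-40 + 3\right) + 82 = 140 \left(-37\right) + 82 = -5180 + 82 = -5098$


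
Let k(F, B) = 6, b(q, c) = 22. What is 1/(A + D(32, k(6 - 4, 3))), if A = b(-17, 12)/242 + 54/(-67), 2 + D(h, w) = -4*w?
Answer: -737/19689 ≈ -0.037432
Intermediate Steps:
D(h, w) = -2 - 4*w
A = -527/737 (A = 22/242 + 54/(-67) = 22*(1/242) + 54*(-1/67) = 1/11 - 54/67 = -527/737 ≈ -0.71506)
1/(A + D(32, k(6 - 4, 3))) = 1/(-527/737 + (-2 - 4*6)) = 1/(-527/737 + (-2 - 24)) = 1/(-527/737 - 26) = 1/(-19689/737) = -737/19689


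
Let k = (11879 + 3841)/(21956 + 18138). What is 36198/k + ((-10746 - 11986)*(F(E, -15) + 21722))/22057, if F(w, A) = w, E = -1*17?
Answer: 2021300445807/28894670 ≈ 69954.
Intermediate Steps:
E = -17
k = 7860/20047 (k = 15720/40094 = 15720*(1/40094) = 7860/20047 ≈ 0.39208)
36198/k + ((-10746 - 11986)*(F(E, -15) + 21722))/22057 = 36198/(7860/20047) + ((-10746 - 11986)*(-17 + 21722))/22057 = 36198*(20047/7860) - 22732*21705*(1/22057) = 120943551/1310 - 493398060*1/22057 = 120943551/1310 - 493398060/22057 = 2021300445807/28894670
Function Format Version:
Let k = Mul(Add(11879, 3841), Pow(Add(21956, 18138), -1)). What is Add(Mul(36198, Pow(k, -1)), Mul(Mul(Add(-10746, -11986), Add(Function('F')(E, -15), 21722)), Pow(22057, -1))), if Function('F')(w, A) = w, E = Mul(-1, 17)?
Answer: Rational(2021300445807, 28894670) ≈ 69954.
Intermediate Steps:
E = -17
k = Rational(7860, 20047) (k = Mul(15720, Pow(40094, -1)) = Mul(15720, Rational(1, 40094)) = Rational(7860, 20047) ≈ 0.39208)
Add(Mul(36198, Pow(k, -1)), Mul(Mul(Add(-10746, -11986), Add(Function('F')(E, -15), 21722)), Pow(22057, -1))) = Add(Mul(36198, Pow(Rational(7860, 20047), -1)), Mul(Mul(Add(-10746, -11986), Add(-17, 21722)), Pow(22057, -1))) = Add(Mul(36198, Rational(20047, 7860)), Mul(Mul(-22732, 21705), Rational(1, 22057))) = Add(Rational(120943551, 1310), Mul(-493398060, Rational(1, 22057))) = Add(Rational(120943551, 1310), Rational(-493398060, 22057)) = Rational(2021300445807, 28894670)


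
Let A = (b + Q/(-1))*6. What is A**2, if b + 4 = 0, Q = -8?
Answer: 576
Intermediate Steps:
b = -4 (b = -4 + 0 = -4)
A = 24 (A = (-4 - 8/(-1))*6 = (-4 - 8*(-1))*6 = (-4 + 8)*6 = 4*6 = 24)
A**2 = 24**2 = 576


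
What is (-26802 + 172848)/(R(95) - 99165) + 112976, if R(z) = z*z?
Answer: 5091755297/45070 ≈ 1.1297e+5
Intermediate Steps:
R(z) = z²
(-26802 + 172848)/(R(95) - 99165) + 112976 = (-26802 + 172848)/(95² - 99165) + 112976 = 146046/(9025 - 99165) + 112976 = 146046/(-90140) + 112976 = 146046*(-1/90140) + 112976 = -73023/45070 + 112976 = 5091755297/45070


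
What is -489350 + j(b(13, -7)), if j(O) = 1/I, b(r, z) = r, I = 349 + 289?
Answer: -312205299/638 ≈ -4.8935e+5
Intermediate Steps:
I = 638
j(O) = 1/638
-489350 + j(b(13, -7)) = -489350 + 1/638 = -312205299/638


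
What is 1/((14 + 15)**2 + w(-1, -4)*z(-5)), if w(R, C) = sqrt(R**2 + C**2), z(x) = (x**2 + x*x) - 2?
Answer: 841/668113 - 48*sqrt(17)/668113 ≈ 0.00096255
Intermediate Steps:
z(x) = -2 + 2*x**2 (z(x) = (x**2 + x**2) - 2 = 2*x**2 - 2 = -2 + 2*x**2)
w(R, C) = sqrt(C**2 + R**2)
1/((14 + 15)**2 + w(-1, -4)*z(-5)) = 1/((14 + 15)**2 + sqrt((-4)**2 + (-1)**2)*(-2 + 2*(-5)**2)) = 1/(29**2 + sqrt(16 + 1)*(-2 + 2*25)) = 1/(841 + sqrt(17)*(-2 + 50)) = 1/(841 + sqrt(17)*48) = 1/(841 + 48*sqrt(17))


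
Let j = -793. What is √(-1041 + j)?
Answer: I*√1834 ≈ 42.825*I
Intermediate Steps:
√(-1041 + j) = √(-1041 - 793) = √(-1834) = I*√1834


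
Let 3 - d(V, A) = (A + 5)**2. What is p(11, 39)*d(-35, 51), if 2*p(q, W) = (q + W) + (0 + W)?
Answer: -278837/2 ≈ -1.3942e+5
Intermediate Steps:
p(q, W) = W + q/2 (p(q, W) = ((q + W) + (0 + W))/2 = ((W + q) + W)/2 = (q + 2*W)/2 = W + q/2)
d(V, A) = 3 - (5 + A)**2 (d(V, A) = 3 - (A + 5)**2 = 3 - (5 + A)**2)
p(11, 39)*d(-35, 51) = (39 + (1/2)*11)*(3 - (5 + 51)**2) = (39 + 11/2)*(3 - 1*56**2) = 89*(3 - 1*3136)/2 = 89*(3 - 3136)/2 = (89/2)*(-3133) = -278837/2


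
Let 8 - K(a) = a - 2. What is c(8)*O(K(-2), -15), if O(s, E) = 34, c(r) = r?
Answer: 272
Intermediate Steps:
K(a) = 10 - a (K(a) = 8 - (a - 2) = 8 - (-2 + a) = 8 + (2 - a) = 10 - a)
c(8)*O(K(-2), -15) = 8*34 = 272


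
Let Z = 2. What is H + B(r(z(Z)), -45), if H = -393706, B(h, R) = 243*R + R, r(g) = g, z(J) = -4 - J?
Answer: -404686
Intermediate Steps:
B(h, R) = 244*R
H + B(r(z(Z)), -45) = -393706 + 244*(-45) = -393706 - 10980 = -404686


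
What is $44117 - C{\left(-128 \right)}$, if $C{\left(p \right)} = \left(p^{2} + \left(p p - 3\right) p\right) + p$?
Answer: $2124629$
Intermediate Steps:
$C{\left(p \right)} = p + p^{2} + p \left(-3 + p^{2}\right)$ ($C{\left(p \right)} = \left(p^{2} + \left(p^{2} - 3\right) p\right) + p = \left(p^{2} + \left(-3 + p^{2}\right) p\right) + p = \left(p^{2} + p \left(-3 + p^{2}\right)\right) + p = p + p^{2} + p \left(-3 + p^{2}\right)$)
$44117 - C{\left(-128 \right)} = 44117 - - 128 \left(-2 - 128 + \left(-128\right)^{2}\right) = 44117 - - 128 \left(-2 - 128 + 16384\right) = 44117 - \left(-128\right) 16254 = 44117 - -2080512 = 44117 + 2080512 = 2124629$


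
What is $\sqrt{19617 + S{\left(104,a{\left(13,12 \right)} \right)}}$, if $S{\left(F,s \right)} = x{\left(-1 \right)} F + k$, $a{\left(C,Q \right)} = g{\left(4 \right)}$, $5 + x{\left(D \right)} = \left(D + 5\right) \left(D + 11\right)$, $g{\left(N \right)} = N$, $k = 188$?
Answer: $3 \sqrt{2605} \approx 153.12$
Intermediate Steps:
$x{\left(D \right)} = -5 + \left(5 + D\right) \left(11 + D\right)$ ($x{\left(D \right)} = -5 + \left(D + 5\right) \left(D + 11\right) = -5 + \left(5 + D\right) \left(11 + D\right)$)
$a{\left(C,Q \right)} = 4$
$S{\left(F,s \right)} = 188 + 35 F$ ($S{\left(F,s \right)} = \left(50 + \left(-1\right)^{2} + 16 \left(-1\right)\right) F + 188 = \left(50 + 1 - 16\right) F + 188 = 35 F + 188 = 188 + 35 F$)
$\sqrt{19617 + S{\left(104,a{\left(13,12 \right)} \right)}} = \sqrt{19617 + \left(188 + 35 \cdot 104\right)} = \sqrt{19617 + \left(188 + 3640\right)} = \sqrt{19617 + 3828} = \sqrt{23445} = 3 \sqrt{2605}$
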